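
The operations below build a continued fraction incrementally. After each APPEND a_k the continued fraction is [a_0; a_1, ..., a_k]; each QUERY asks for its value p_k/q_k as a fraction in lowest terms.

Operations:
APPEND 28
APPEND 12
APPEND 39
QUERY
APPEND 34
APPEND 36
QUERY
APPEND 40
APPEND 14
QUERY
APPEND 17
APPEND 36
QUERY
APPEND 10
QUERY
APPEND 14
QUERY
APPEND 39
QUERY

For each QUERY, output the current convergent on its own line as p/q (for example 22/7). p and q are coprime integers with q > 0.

13171/469
16146607/574957
9064520641/322774289
5579818400449/198689151725
55952927167818/1992401694401
788920798749901/28092312873339
30823864078413957/1097592603754622

APPEND 28: p_0 = 28·1 + 0 = 28, q_0 = 28·0 + 1 = 1 → 28/1
APPEND 12: p_1 = 12·28 + 1 = 337, q_1 = 12·1 + 0 = 12 → 337/12
APPEND 39: p_2 = 39·337 + 28 = 13171, q_2 = 39·12 + 1 = 469 → 13171/469
APPEND 34: p_3 = 34·13171 + 337 = 448151, q_3 = 34·469 + 12 = 15958 → 448151/15958
APPEND 36: p_4 = 36·448151 + 13171 = 16146607, q_4 = 36·15958 + 469 = 574957 → 16146607/574957
APPEND 40: p_5 = 40·16146607 + 448151 = 646312431, q_5 = 40·574957 + 15958 = 23014238 → 646312431/23014238
APPEND 14: p_6 = 14·646312431 + 16146607 = 9064520641, q_6 = 14·23014238 + 574957 = 322774289 → 9064520641/322774289
APPEND 17: p_7 = 17·9064520641 + 646312431 = 154743163328, q_7 = 17·322774289 + 23014238 = 5510177151 → 154743163328/5510177151
APPEND 36: p_8 = 36·154743163328 + 9064520641 = 5579818400449, q_8 = 36·5510177151 + 322774289 = 198689151725 → 5579818400449/198689151725
APPEND 10: p_9 = 10·5579818400449 + 154743163328 = 55952927167818, q_9 = 10·198689151725 + 5510177151 = 1992401694401 → 55952927167818/1992401694401
APPEND 14: p_10 = 14·55952927167818 + 5579818400449 = 788920798749901, q_10 = 14·1992401694401 + 198689151725 = 28092312873339 → 788920798749901/28092312873339
APPEND 39: p_11 = 39·788920798749901 + 55952927167818 = 30823864078413957, q_11 = 39·28092312873339 + 1992401694401 = 1097592603754622 → 30823864078413957/1097592603754622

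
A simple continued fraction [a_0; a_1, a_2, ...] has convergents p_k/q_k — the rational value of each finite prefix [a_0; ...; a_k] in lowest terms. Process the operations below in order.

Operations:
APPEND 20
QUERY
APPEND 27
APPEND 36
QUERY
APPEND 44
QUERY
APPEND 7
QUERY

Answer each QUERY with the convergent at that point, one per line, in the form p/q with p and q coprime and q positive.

APPEND 20: p_0 = 20·1 + 0 = 20, q_0 = 20·0 + 1 = 1 → 20/1
APPEND 27: p_1 = 27·20 + 1 = 541, q_1 = 27·1 + 0 = 27 → 541/27
APPEND 36: p_2 = 36·541 + 20 = 19496, q_2 = 36·27 + 1 = 973 → 19496/973
APPEND 44: p_3 = 44·19496 + 541 = 858365, q_3 = 44·973 + 27 = 42839 → 858365/42839
APPEND 7: p_4 = 7·858365 + 19496 = 6028051, q_4 = 7·42839 + 973 = 300846 → 6028051/300846

20/1
19496/973
858365/42839
6028051/300846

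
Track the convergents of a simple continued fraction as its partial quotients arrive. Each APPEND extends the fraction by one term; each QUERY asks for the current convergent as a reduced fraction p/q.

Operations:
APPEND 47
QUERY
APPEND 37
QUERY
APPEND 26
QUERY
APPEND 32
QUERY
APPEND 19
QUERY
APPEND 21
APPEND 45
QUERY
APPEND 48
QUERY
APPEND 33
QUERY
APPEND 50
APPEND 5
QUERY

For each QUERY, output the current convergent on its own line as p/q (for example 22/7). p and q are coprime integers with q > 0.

47/1
1740/37
45287/963
1450924/30853
27612843/587170
26187041058/556851205
1257559291411/26741219263
41525643657621/883017086884
10429224354519926/221770994904199

APPEND 47: p_0 = 47·1 + 0 = 47, q_0 = 47·0 + 1 = 1 → 47/1
APPEND 37: p_1 = 37·47 + 1 = 1740, q_1 = 37·1 + 0 = 37 → 1740/37
APPEND 26: p_2 = 26·1740 + 47 = 45287, q_2 = 26·37 + 1 = 963 → 45287/963
APPEND 32: p_3 = 32·45287 + 1740 = 1450924, q_3 = 32·963 + 37 = 30853 → 1450924/30853
APPEND 19: p_4 = 19·1450924 + 45287 = 27612843, q_4 = 19·30853 + 963 = 587170 → 27612843/587170
APPEND 21: p_5 = 21·27612843 + 1450924 = 581320627, q_5 = 21·587170 + 30853 = 12361423 → 581320627/12361423
APPEND 45: p_6 = 45·581320627 + 27612843 = 26187041058, q_6 = 45·12361423 + 587170 = 556851205 → 26187041058/556851205
APPEND 48: p_7 = 48·26187041058 + 581320627 = 1257559291411, q_7 = 48·556851205 + 12361423 = 26741219263 → 1257559291411/26741219263
APPEND 33: p_8 = 33·1257559291411 + 26187041058 = 41525643657621, q_8 = 33·26741219263 + 556851205 = 883017086884 → 41525643657621/883017086884
APPEND 50: p_9 = 50·41525643657621 + 1257559291411 = 2077539742172461, q_9 = 50·883017086884 + 26741219263 = 44177595563463 → 2077539742172461/44177595563463
APPEND 5: p_10 = 5·2077539742172461 + 41525643657621 = 10429224354519926, q_10 = 5·44177595563463 + 883017086884 = 221770994904199 → 10429224354519926/221770994904199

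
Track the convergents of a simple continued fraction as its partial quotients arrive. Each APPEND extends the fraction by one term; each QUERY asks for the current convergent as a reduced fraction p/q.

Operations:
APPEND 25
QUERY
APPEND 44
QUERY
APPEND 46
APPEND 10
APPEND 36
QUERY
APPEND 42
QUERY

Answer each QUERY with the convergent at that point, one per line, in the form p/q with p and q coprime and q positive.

APPEND 25: p_0 = 25·1 + 0 = 25, q_0 = 25·0 + 1 = 1 → 25/1
APPEND 44: p_1 = 44·25 + 1 = 1101, q_1 = 44·1 + 0 = 44 → 1101/44
APPEND 46: p_2 = 46·1101 + 25 = 50671, q_2 = 46·44 + 1 = 2025 → 50671/2025
APPEND 10: p_3 = 10·50671 + 1101 = 507811, q_3 = 10·2025 + 44 = 20294 → 507811/20294
APPEND 36: p_4 = 36·507811 + 50671 = 18331867, q_4 = 36·20294 + 2025 = 732609 → 18331867/732609
APPEND 42: p_5 = 42·18331867 + 507811 = 770446225, q_5 = 42·732609 + 20294 = 30789872 → 770446225/30789872

25/1
1101/44
18331867/732609
770446225/30789872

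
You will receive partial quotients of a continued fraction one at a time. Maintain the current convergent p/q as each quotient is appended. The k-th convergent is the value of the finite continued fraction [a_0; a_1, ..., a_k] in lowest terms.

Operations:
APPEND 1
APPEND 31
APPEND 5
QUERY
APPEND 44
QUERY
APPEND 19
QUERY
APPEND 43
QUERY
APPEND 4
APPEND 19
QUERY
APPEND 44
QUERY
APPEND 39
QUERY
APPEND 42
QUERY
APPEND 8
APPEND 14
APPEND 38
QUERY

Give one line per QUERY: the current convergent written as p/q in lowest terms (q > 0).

161/156
7116/6895
135365/131161
5827811/5646818
451313382/437297045
19881235417/19263788413
775819494645/751725045152
32604300010507/31591715684797
140677210435846899/136308230325062710

APPEND 1: p_0 = 1·1 + 0 = 1, q_0 = 1·0 + 1 = 1 → 1/1
APPEND 31: p_1 = 31·1 + 1 = 32, q_1 = 31·1 + 0 = 31 → 32/31
APPEND 5: p_2 = 5·32 + 1 = 161, q_2 = 5·31 + 1 = 156 → 161/156
APPEND 44: p_3 = 44·161 + 32 = 7116, q_3 = 44·156 + 31 = 6895 → 7116/6895
APPEND 19: p_4 = 19·7116 + 161 = 135365, q_4 = 19·6895 + 156 = 131161 → 135365/131161
APPEND 43: p_5 = 43·135365 + 7116 = 5827811, q_5 = 43·131161 + 6895 = 5646818 → 5827811/5646818
APPEND 4: p_6 = 4·5827811 + 135365 = 23446609, q_6 = 4·5646818 + 131161 = 22718433 → 23446609/22718433
APPEND 19: p_7 = 19·23446609 + 5827811 = 451313382, q_7 = 19·22718433 + 5646818 = 437297045 → 451313382/437297045
APPEND 44: p_8 = 44·451313382 + 23446609 = 19881235417, q_8 = 44·437297045 + 22718433 = 19263788413 → 19881235417/19263788413
APPEND 39: p_9 = 39·19881235417 + 451313382 = 775819494645, q_9 = 39·19263788413 + 437297045 = 751725045152 → 775819494645/751725045152
APPEND 42: p_10 = 42·775819494645 + 19881235417 = 32604300010507, q_10 = 42·751725045152 + 19263788413 = 31591715684797 → 32604300010507/31591715684797
APPEND 8: p_11 = 8·32604300010507 + 775819494645 = 261610219578701, q_11 = 8·31591715684797 + 751725045152 = 253485450523528 → 261610219578701/253485450523528
APPEND 14: p_12 = 14·261610219578701 + 32604300010507 = 3695147374112321, q_12 = 14·253485450523528 + 31591715684797 = 3580388023014189 → 3695147374112321/3580388023014189
APPEND 38: p_13 = 38·3695147374112321 + 261610219578701 = 140677210435846899, q_13 = 38·3580388023014189 + 253485450523528 = 136308230325062710 → 140677210435846899/136308230325062710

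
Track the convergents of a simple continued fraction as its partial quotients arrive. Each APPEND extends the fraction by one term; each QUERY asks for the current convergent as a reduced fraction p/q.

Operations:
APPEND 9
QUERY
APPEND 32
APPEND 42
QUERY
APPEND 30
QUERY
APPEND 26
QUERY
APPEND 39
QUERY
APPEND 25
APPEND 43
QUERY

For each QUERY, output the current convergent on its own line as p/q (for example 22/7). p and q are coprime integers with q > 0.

APPEND 9: p_0 = 9·1 + 0 = 9, q_0 = 9·0 + 1 = 1 → 9/1
APPEND 32: p_1 = 32·9 + 1 = 289, q_1 = 32·1 + 0 = 32 → 289/32
APPEND 42: p_2 = 42·289 + 9 = 12147, q_2 = 42·32 + 1 = 1345 → 12147/1345
APPEND 30: p_3 = 30·12147 + 289 = 364699, q_3 = 30·1345 + 32 = 40382 → 364699/40382
APPEND 26: p_4 = 26·364699 + 12147 = 9494321, q_4 = 26·40382 + 1345 = 1051277 → 9494321/1051277
APPEND 39: p_5 = 39·9494321 + 364699 = 370643218, q_5 = 39·1051277 + 40382 = 41040185 → 370643218/41040185
APPEND 25: p_6 = 25·370643218 + 9494321 = 9275574771, q_6 = 25·41040185 + 1051277 = 1027055902 → 9275574771/1027055902
APPEND 43: p_7 = 43·9275574771 + 370643218 = 399220358371, q_7 = 43·1027055902 + 41040185 = 44204443971 → 399220358371/44204443971

9/1
12147/1345
364699/40382
9494321/1051277
370643218/41040185
399220358371/44204443971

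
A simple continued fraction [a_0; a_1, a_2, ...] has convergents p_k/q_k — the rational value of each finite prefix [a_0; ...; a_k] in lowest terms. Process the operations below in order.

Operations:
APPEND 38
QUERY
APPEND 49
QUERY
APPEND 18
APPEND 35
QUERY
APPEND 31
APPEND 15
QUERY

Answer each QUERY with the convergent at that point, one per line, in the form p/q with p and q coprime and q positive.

38/1
1863/49
1176883/30954
548931058/14437809

APPEND 38: p_0 = 38·1 + 0 = 38, q_0 = 38·0 + 1 = 1 → 38/1
APPEND 49: p_1 = 49·38 + 1 = 1863, q_1 = 49·1 + 0 = 49 → 1863/49
APPEND 18: p_2 = 18·1863 + 38 = 33572, q_2 = 18·49 + 1 = 883 → 33572/883
APPEND 35: p_3 = 35·33572 + 1863 = 1176883, q_3 = 35·883 + 49 = 30954 → 1176883/30954
APPEND 31: p_4 = 31·1176883 + 33572 = 36516945, q_4 = 31·30954 + 883 = 960457 → 36516945/960457
APPEND 15: p_5 = 15·36516945 + 1176883 = 548931058, q_5 = 15·960457 + 30954 = 14437809 → 548931058/14437809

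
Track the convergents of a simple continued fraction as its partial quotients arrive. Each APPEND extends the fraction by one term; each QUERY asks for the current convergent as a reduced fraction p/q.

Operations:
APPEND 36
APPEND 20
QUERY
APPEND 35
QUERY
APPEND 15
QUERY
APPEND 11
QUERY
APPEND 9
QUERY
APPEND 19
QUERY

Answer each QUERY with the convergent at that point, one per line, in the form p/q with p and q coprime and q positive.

721/20
25271/701
379786/10535
4202917/116586
38206039/1059809
730117658/20252957

APPEND 36: p_0 = 36·1 + 0 = 36, q_0 = 36·0 + 1 = 1 → 36/1
APPEND 20: p_1 = 20·36 + 1 = 721, q_1 = 20·1 + 0 = 20 → 721/20
APPEND 35: p_2 = 35·721 + 36 = 25271, q_2 = 35·20 + 1 = 701 → 25271/701
APPEND 15: p_3 = 15·25271 + 721 = 379786, q_3 = 15·701 + 20 = 10535 → 379786/10535
APPEND 11: p_4 = 11·379786 + 25271 = 4202917, q_4 = 11·10535 + 701 = 116586 → 4202917/116586
APPEND 9: p_5 = 9·4202917 + 379786 = 38206039, q_5 = 9·116586 + 10535 = 1059809 → 38206039/1059809
APPEND 19: p_6 = 19·38206039 + 4202917 = 730117658, q_6 = 19·1059809 + 116586 = 20252957 → 730117658/20252957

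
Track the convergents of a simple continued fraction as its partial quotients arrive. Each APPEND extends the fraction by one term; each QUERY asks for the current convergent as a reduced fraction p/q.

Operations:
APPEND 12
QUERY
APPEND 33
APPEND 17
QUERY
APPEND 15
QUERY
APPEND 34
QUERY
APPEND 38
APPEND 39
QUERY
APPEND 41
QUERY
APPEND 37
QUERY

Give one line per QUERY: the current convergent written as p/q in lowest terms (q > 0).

12/1
6761/562
101812/8463
3468369/288304
5147561895/427884889
211181937529/17554244464
7818879250468/649934930057

APPEND 12: p_0 = 12·1 + 0 = 12, q_0 = 12·0 + 1 = 1 → 12/1
APPEND 33: p_1 = 33·12 + 1 = 397, q_1 = 33·1 + 0 = 33 → 397/33
APPEND 17: p_2 = 17·397 + 12 = 6761, q_2 = 17·33 + 1 = 562 → 6761/562
APPEND 15: p_3 = 15·6761 + 397 = 101812, q_3 = 15·562 + 33 = 8463 → 101812/8463
APPEND 34: p_4 = 34·101812 + 6761 = 3468369, q_4 = 34·8463 + 562 = 288304 → 3468369/288304
APPEND 38: p_5 = 38·3468369 + 101812 = 131899834, q_5 = 38·288304 + 8463 = 10964015 → 131899834/10964015
APPEND 39: p_6 = 39·131899834 + 3468369 = 5147561895, q_6 = 39·10964015 + 288304 = 427884889 → 5147561895/427884889
APPEND 41: p_7 = 41·5147561895 + 131899834 = 211181937529, q_7 = 41·427884889 + 10964015 = 17554244464 → 211181937529/17554244464
APPEND 37: p_8 = 37·211181937529 + 5147561895 = 7818879250468, q_8 = 37·17554244464 + 427884889 = 649934930057 → 7818879250468/649934930057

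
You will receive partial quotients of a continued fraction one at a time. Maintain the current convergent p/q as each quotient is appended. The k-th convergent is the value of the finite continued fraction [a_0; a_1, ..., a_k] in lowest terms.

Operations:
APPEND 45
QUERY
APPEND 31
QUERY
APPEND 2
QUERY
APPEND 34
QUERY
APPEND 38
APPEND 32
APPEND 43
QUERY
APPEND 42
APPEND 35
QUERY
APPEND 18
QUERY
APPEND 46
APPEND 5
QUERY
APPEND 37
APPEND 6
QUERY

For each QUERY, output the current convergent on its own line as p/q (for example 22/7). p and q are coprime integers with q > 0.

APPEND 45: p_0 = 45·1 + 0 = 45, q_0 = 45·0 + 1 = 1 → 45/1
APPEND 31: p_1 = 31·45 + 1 = 1396, q_1 = 31·1 + 0 = 31 → 1396/31
APPEND 2: p_2 = 2·1396 + 45 = 2837, q_2 = 2·31 + 1 = 63 → 2837/63
APPEND 34: p_3 = 34·2837 + 1396 = 97854, q_3 = 34·63 + 31 = 2173 → 97854/2173
APPEND 38: p_4 = 38·97854 + 2837 = 3721289, q_4 = 38·2173 + 63 = 82637 → 3721289/82637
APPEND 32: p_5 = 32·3721289 + 97854 = 119179102, q_5 = 32·82637 + 2173 = 2646557 → 119179102/2646557
APPEND 43: p_6 = 43·119179102 + 3721289 = 5128422675, q_6 = 43·2646557 + 82637 = 113884588 → 5128422675/113884588
APPEND 42: p_7 = 42·5128422675 + 119179102 = 215512931452, q_7 = 42·113884588 + 2646557 = 4785799253 → 215512931452/4785799253
APPEND 35: p_8 = 35·215512931452 + 5128422675 = 7548081023495, q_8 = 35·4785799253 + 113884588 = 167616858443 → 7548081023495/167616858443
APPEND 18: p_9 = 18·7548081023495 + 215512931452 = 136080971354362, q_9 = 18·167616858443 + 4785799253 = 3021889251227 → 136080971354362/3021889251227
APPEND 46: p_10 = 46·136080971354362 + 7548081023495 = 6267272763324147, q_10 = 46·3021889251227 + 167616858443 = 139174522414885 → 6267272763324147/139174522414885
APPEND 5: p_11 = 5·6267272763324147 + 136080971354362 = 31472444787975097, q_11 = 5·139174522414885 + 3021889251227 = 698894501325652 → 31472444787975097/698894501325652
APPEND 37: p_12 = 37·31472444787975097 + 6267272763324147 = 1170747729918402736, q_12 = 37·698894501325652 + 139174522414885 = 25998271071464009 → 1170747729918402736/25998271071464009
APPEND 6: p_13 = 6·1170747729918402736 + 31472444787975097 = 7055958824298391513, q_13 = 6·25998271071464009 + 698894501325652 = 156688520930109706 → 7055958824298391513/156688520930109706

45/1
1396/31
2837/63
97854/2173
5128422675/113884588
7548081023495/167616858443
136080971354362/3021889251227
31472444787975097/698894501325652
7055958824298391513/156688520930109706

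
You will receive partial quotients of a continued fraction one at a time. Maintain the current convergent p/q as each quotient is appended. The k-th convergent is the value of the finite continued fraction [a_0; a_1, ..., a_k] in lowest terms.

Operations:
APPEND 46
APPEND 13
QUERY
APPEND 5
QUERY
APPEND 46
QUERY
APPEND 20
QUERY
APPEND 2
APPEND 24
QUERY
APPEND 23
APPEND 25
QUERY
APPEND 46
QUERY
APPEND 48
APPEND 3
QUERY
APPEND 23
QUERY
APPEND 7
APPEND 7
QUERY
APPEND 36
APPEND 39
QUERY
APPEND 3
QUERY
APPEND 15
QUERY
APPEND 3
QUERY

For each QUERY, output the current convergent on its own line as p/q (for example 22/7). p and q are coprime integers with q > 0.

APPEND 46: p_0 = 46·1 + 0 = 46, q_0 = 46·0 + 1 = 1 → 46/1
APPEND 13: p_1 = 13·46 + 1 = 599, q_1 = 13·1 + 0 = 13 → 599/13
APPEND 5: p_2 = 5·599 + 46 = 3041, q_2 = 5·13 + 1 = 66 → 3041/66
APPEND 46: p_3 = 46·3041 + 599 = 140485, q_3 = 46·66 + 13 = 3049 → 140485/3049
APPEND 20: p_4 = 20·140485 + 3041 = 2812741, q_4 = 20·3049 + 66 = 61046 → 2812741/61046
APPEND 2: p_5 = 2·2812741 + 140485 = 5765967, q_5 = 2·61046 + 3049 = 125141 → 5765967/125141
APPEND 24: p_6 = 24·5765967 + 2812741 = 141195949, q_6 = 24·125141 + 61046 = 3064430 → 141195949/3064430
APPEND 23: p_7 = 23·141195949 + 5765967 = 3253272794, q_7 = 23·3064430 + 125141 = 70607031 → 3253272794/70607031
APPEND 25: p_8 = 25·3253272794 + 141195949 = 81473015799, q_8 = 25·70607031 + 3064430 = 1768240205 → 81473015799/1768240205
APPEND 46: p_9 = 46·81473015799 + 3253272794 = 3751011999548, q_9 = 46·1768240205 + 70607031 = 81409656461 → 3751011999548/81409656461
APPEND 48: p_10 = 48·3751011999548 + 81473015799 = 180130048994103, q_10 = 48·81409656461 + 1768240205 = 3909431750333 → 180130048994103/3909431750333
APPEND 3: p_11 = 3·180130048994103 + 3751011999548 = 544141158981857, q_11 = 3·3909431750333 + 81409656461 = 11809704907460 → 544141158981857/11809704907460
APPEND 23: p_12 = 23·544141158981857 + 180130048994103 = 12695376705576814, q_12 = 23·11809704907460 + 3909431750333 = 275532644621913 → 12695376705576814/275532644621913
APPEND 7: p_13 = 7·12695376705576814 + 544141158981857 = 89411778098019555, q_13 = 7·275532644621913 + 11809704907460 = 1940538217260851 → 89411778098019555/1940538217260851
APPEND 7: p_14 = 7·89411778098019555 + 12695376705576814 = 638577823391713699, q_14 = 7·1940538217260851 + 275532644621913 = 13859300165447870 → 638577823391713699/13859300165447870
APPEND 36: p_15 = 36·638577823391713699 + 89411778098019555 = 23078213420199712719, q_15 = 36·13859300165447870 + 1940538217260851 = 500875344173384171 → 23078213420199712719/500875344173384171
APPEND 39: p_16 = 39·23078213420199712719 + 638577823391713699 = 900688901211180509740, q_16 = 39·500875344173384171 + 13859300165447870 = 19547997722927430539 → 900688901211180509740/19547997722927430539
APPEND 3: p_17 = 3·900688901211180509740 + 23078213420199712719 = 2725144917053741241939, q_17 = 3·19547997722927430539 + 500875344173384171 = 59144868512955675788 → 2725144917053741241939/59144868512955675788
APPEND 15: p_18 = 15·2725144917053741241939 + 900688901211180509740 = 41777862657017299138825, q_18 = 15·59144868512955675788 + 19547997722927430539 = 906721025417262567359 → 41777862657017299138825/906721025417262567359
APPEND 3: p_19 = 3·41777862657017299138825 + 2725144917053741241939 = 128058732888105638658414, q_19 = 3·906721025417262567359 + 59144868512955675788 = 2779307944764743377865 → 128058732888105638658414/2779307944764743377865

599/13
3041/66
140485/3049
2812741/61046
141195949/3064430
81473015799/1768240205
3751011999548/81409656461
544141158981857/11809704907460
12695376705576814/275532644621913
638577823391713699/13859300165447870
900688901211180509740/19547997722927430539
2725144917053741241939/59144868512955675788
41777862657017299138825/906721025417262567359
128058732888105638658414/2779307944764743377865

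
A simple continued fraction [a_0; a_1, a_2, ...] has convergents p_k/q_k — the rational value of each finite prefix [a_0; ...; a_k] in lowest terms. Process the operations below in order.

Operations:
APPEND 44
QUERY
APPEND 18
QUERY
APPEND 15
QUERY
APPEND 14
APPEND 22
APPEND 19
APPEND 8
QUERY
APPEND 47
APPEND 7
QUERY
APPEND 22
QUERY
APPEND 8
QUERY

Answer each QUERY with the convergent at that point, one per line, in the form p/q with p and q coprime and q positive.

44/1
793/18
11939/271
568452853/12903151
188083594464/4269256469
4164626955581/94531692792
33505099239112/760522798805

APPEND 44: p_0 = 44·1 + 0 = 44, q_0 = 44·0 + 1 = 1 → 44/1
APPEND 18: p_1 = 18·44 + 1 = 793, q_1 = 18·1 + 0 = 18 → 793/18
APPEND 15: p_2 = 15·793 + 44 = 11939, q_2 = 15·18 + 1 = 271 → 11939/271
APPEND 14: p_3 = 14·11939 + 793 = 167939, q_3 = 14·271 + 18 = 3812 → 167939/3812
APPEND 22: p_4 = 22·167939 + 11939 = 3706597, q_4 = 22·3812 + 271 = 84135 → 3706597/84135
APPEND 19: p_5 = 19·3706597 + 167939 = 70593282, q_5 = 19·84135 + 3812 = 1602377 → 70593282/1602377
APPEND 8: p_6 = 8·70593282 + 3706597 = 568452853, q_6 = 8·1602377 + 84135 = 12903151 → 568452853/12903151
APPEND 47: p_7 = 47·568452853 + 70593282 = 26787877373, q_7 = 47·12903151 + 1602377 = 608050474 → 26787877373/608050474
APPEND 7: p_8 = 7·26787877373 + 568452853 = 188083594464, q_8 = 7·608050474 + 12903151 = 4269256469 → 188083594464/4269256469
APPEND 22: p_9 = 22·188083594464 + 26787877373 = 4164626955581, q_9 = 22·4269256469 + 608050474 = 94531692792 → 4164626955581/94531692792
APPEND 8: p_10 = 8·4164626955581 + 188083594464 = 33505099239112, q_10 = 8·94531692792 + 4269256469 = 760522798805 → 33505099239112/760522798805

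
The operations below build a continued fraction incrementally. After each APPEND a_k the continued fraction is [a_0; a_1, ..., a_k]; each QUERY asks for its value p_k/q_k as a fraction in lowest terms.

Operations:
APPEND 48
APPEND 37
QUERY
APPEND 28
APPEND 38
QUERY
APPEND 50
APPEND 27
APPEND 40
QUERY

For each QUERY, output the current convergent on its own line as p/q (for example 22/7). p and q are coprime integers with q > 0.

1777/37
1894329/39443
102518093734/2134592867

APPEND 48: p_0 = 48·1 + 0 = 48, q_0 = 48·0 + 1 = 1 → 48/1
APPEND 37: p_1 = 37·48 + 1 = 1777, q_1 = 37·1 + 0 = 37 → 1777/37
APPEND 28: p_2 = 28·1777 + 48 = 49804, q_2 = 28·37 + 1 = 1037 → 49804/1037
APPEND 38: p_3 = 38·49804 + 1777 = 1894329, q_3 = 38·1037 + 37 = 39443 → 1894329/39443
APPEND 50: p_4 = 50·1894329 + 49804 = 94766254, q_4 = 50·39443 + 1037 = 1973187 → 94766254/1973187
APPEND 27: p_5 = 27·94766254 + 1894329 = 2560583187, q_5 = 27·1973187 + 39443 = 53315492 → 2560583187/53315492
APPEND 40: p_6 = 40·2560583187 + 94766254 = 102518093734, q_6 = 40·53315492 + 1973187 = 2134592867 → 102518093734/2134592867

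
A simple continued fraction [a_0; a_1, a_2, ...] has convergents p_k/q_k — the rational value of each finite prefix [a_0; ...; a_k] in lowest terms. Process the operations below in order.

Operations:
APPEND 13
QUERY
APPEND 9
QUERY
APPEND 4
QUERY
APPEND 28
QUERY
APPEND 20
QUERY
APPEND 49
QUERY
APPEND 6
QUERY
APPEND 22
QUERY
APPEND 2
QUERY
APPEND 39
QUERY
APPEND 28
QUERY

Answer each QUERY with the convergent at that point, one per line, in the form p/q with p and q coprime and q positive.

13/1
118/9
485/37
13698/1045
274445/20937
13461503/1026958
81043463/6182685
1796417689/137046028
3673878841/280274741
145077692488/11067760927
4065849268505/310177580697

APPEND 13: p_0 = 13·1 + 0 = 13, q_0 = 13·0 + 1 = 1 → 13/1
APPEND 9: p_1 = 9·13 + 1 = 118, q_1 = 9·1 + 0 = 9 → 118/9
APPEND 4: p_2 = 4·118 + 13 = 485, q_2 = 4·9 + 1 = 37 → 485/37
APPEND 28: p_3 = 28·485 + 118 = 13698, q_3 = 28·37 + 9 = 1045 → 13698/1045
APPEND 20: p_4 = 20·13698 + 485 = 274445, q_4 = 20·1045 + 37 = 20937 → 274445/20937
APPEND 49: p_5 = 49·274445 + 13698 = 13461503, q_5 = 49·20937 + 1045 = 1026958 → 13461503/1026958
APPEND 6: p_6 = 6·13461503 + 274445 = 81043463, q_6 = 6·1026958 + 20937 = 6182685 → 81043463/6182685
APPEND 22: p_7 = 22·81043463 + 13461503 = 1796417689, q_7 = 22·6182685 + 1026958 = 137046028 → 1796417689/137046028
APPEND 2: p_8 = 2·1796417689 + 81043463 = 3673878841, q_8 = 2·137046028 + 6182685 = 280274741 → 3673878841/280274741
APPEND 39: p_9 = 39·3673878841 + 1796417689 = 145077692488, q_9 = 39·280274741 + 137046028 = 11067760927 → 145077692488/11067760927
APPEND 28: p_10 = 28·145077692488 + 3673878841 = 4065849268505, q_10 = 28·11067760927 + 280274741 = 310177580697 → 4065849268505/310177580697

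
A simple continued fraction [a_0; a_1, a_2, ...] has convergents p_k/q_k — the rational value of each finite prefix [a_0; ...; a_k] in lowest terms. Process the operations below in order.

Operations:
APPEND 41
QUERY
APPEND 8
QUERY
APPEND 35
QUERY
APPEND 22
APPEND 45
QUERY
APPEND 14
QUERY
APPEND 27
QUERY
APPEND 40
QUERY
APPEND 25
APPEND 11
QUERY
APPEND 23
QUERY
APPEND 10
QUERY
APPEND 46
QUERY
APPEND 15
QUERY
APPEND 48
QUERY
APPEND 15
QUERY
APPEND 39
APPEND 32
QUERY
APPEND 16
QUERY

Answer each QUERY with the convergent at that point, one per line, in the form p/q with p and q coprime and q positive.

41/1
329/8
11556/281
11466801/278831
160789775/3909824
4352790726/105844079
174272418815/4237672984
48147068290926/1170762028453
1111743733952399/27033574323098
11165584407814916/271506505259433
514728626493438535/12516332816257016
7732094981809392941/188016498749114673
371655287753344299703/9037308272773761320
5582561411281973888486/135747640590355534473
6984512171899292404309510/169837996962082822919017
111970286300716428794902817/2722711146684621806310039

APPEND 41: p_0 = 41·1 + 0 = 41, q_0 = 41·0 + 1 = 1 → 41/1
APPEND 8: p_1 = 8·41 + 1 = 329, q_1 = 8·1 + 0 = 8 → 329/8
APPEND 35: p_2 = 35·329 + 41 = 11556, q_2 = 35·8 + 1 = 281 → 11556/281
APPEND 22: p_3 = 22·11556 + 329 = 254561, q_3 = 22·281 + 8 = 6190 → 254561/6190
APPEND 45: p_4 = 45·254561 + 11556 = 11466801, q_4 = 45·6190 + 281 = 278831 → 11466801/278831
APPEND 14: p_5 = 14·11466801 + 254561 = 160789775, q_5 = 14·278831 + 6190 = 3909824 → 160789775/3909824
APPEND 27: p_6 = 27·160789775 + 11466801 = 4352790726, q_6 = 27·3909824 + 278831 = 105844079 → 4352790726/105844079
APPEND 40: p_7 = 40·4352790726 + 160789775 = 174272418815, q_7 = 40·105844079 + 3909824 = 4237672984 → 174272418815/4237672984
APPEND 25: p_8 = 25·174272418815 + 4352790726 = 4361163261101, q_8 = 25·4237672984 + 105844079 = 106047668679 → 4361163261101/106047668679
APPEND 11: p_9 = 11·4361163261101 + 174272418815 = 48147068290926, q_9 = 11·106047668679 + 4237672984 = 1170762028453 → 48147068290926/1170762028453
APPEND 23: p_10 = 23·48147068290926 + 4361163261101 = 1111743733952399, q_10 = 23·1170762028453 + 106047668679 = 27033574323098 → 1111743733952399/27033574323098
APPEND 10: p_11 = 10·1111743733952399 + 48147068290926 = 11165584407814916, q_11 = 10·27033574323098 + 1170762028453 = 271506505259433 → 11165584407814916/271506505259433
APPEND 46: p_12 = 46·11165584407814916 + 1111743733952399 = 514728626493438535, q_12 = 46·271506505259433 + 27033574323098 = 12516332816257016 → 514728626493438535/12516332816257016
APPEND 15: p_13 = 15·514728626493438535 + 11165584407814916 = 7732094981809392941, q_13 = 15·12516332816257016 + 271506505259433 = 188016498749114673 → 7732094981809392941/188016498749114673
APPEND 48: p_14 = 48·7732094981809392941 + 514728626493438535 = 371655287753344299703, q_14 = 48·188016498749114673 + 12516332816257016 = 9037308272773761320 → 371655287753344299703/9037308272773761320
APPEND 15: p_15 = 15·371655287753344299703 + 7732094981809392941 = 5582561411281973888486, q_15 = 15·9037308272773761320 + 188016498749114673 = 135747640590355534473 → 5582561411281973888486/135747640590355534473
APPEND 39: p_16 = 39·5582561411281973888486 + 371655287753344299703 = 218091550327750325950657, q_16 = 39·135747640590355534473 + 9037308272773761320 = 5303195291296639605767 → 218091550327750325950657/5303195291296639605767
APPEND 32: p_17 = 32·218091550327750325950657 + 5582561411281973888486 = 6984512171899292404309510, q_17 = 32·5303195291296639605767 + 135747640590355534473 = 169837996962082822919017 → 6984512171899292404309510/169837996962082822919017
APPEND 16: p_18 = 16·6984512171899292404309510 + 218091550327750325950657 = 111970286300716428794902817, q_18 = 16·169837996962082822919017 + 5303195291296639605767 = 2722711146684621806310039 → 111970286300716428794902817/2722711146684621806310039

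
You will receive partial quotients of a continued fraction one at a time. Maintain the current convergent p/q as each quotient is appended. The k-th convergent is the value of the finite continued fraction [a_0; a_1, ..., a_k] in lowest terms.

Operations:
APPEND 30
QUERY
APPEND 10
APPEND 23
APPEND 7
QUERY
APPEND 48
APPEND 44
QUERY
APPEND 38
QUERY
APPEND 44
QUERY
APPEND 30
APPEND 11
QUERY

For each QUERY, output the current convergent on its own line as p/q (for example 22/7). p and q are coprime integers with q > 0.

30/1
48972/1627
103783768/3448015
3946140793/131102897
173733978660/5771975483
57549354485183/1911966016740

APPEND 30: p_0 = 30·1 + 0 = 30, q_0 = 30·0 + 1 = 1 → 30/1
APPEND 10: p_1 = 10·30 + 1 = 301, q_1 = 10·1 + 0 = 10 → 301/10
APPEND 23: p_2 = 23·301 + 30 = 6953, q_2 = 23·10 + 1 = 231 → 6953/231
APPEND 7: p_3 = 7·6953 + 301 = 48972, q_3 = 7·231 + 10 = 1627 → 48972/1627
APPEND 48: p_4 = 48·48972 + 6953 = 2357609, q_4 = 48·1627 + 231 = 78327 → 2357609/78327
APPEND 44: p_5 = 44·2357609 + 48972 = 103783768, q_5 = 44·78327 + 1627 = 3448015 → 103783768/3448015
APPEND 38: p_6 = 38·103783768 + 2357609 = 3946140793, q_6 = 38·3448015 + 78327 = 131102897 → 3946140793/131102897
APPEND 44: p_7 = 44·3946140793 + 103783768 = 173733978660, q_7 = 44·131102897 + 3448015 = 5771975483 → 173733978660/5771975483
APPEND 30: p_8 = 30·173733978660 + 3946140793 = 5215965500593, q_8 = 30·5771975483 + 131102897 = 173290367387 → 5215965500593/173290367387
APPEND 11: p_9 = 11·5215965500593 + 173733978660 = 57549354485183, q_9 = 11·173290367387 + 5771975483 = 1911966016740 → 57549354485183/1911966016740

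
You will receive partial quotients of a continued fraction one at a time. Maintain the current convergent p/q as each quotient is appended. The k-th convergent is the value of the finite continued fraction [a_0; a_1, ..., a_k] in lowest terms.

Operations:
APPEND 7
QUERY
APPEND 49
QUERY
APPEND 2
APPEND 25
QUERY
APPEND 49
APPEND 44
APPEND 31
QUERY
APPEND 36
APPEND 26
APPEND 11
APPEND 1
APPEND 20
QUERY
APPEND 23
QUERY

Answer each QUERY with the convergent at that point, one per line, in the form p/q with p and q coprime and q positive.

7/1
344/49
17719/2524
1186633279/169031119
280228241528358/39917381451545
6458646750934273/920008149827167

APPEND 7: p_0 = 7·1 + 0 = 7, q_0 = 7·0 + 1 = 1 → 7/1
APPEND 49: p_1 = 49·7 + 1 = 344, q_1 = 49·1 + 0 = 49 → 344/49
APPEND 2: p_2 = 2·344 + 7 = 695, q_2 = 2·49 + 1 = 99 → 695/99
APPEND 25: p_3 = 25·695 + 344 = 17719, q_3 = 25·99 + 49 = 2524 → 17719/2524
APPEND 49: p_4 = 49·17719 + 695 = 868926, q_4 = 49·2524 + 99 = 123775 → 868926/123775
APPEND 44: p_5 = 44·868926 + 17719 = 38250463, q_5 = 44·123775 + 2524 = 5448624 → 38250463/5448624
APPEND 31: p_6 = 31·38250463 + 868926 = 1186633279, q_6 = 31·5448624 + 123775 = 169031119 → 1186633279/169031119
APPEND 36: p_7 = 36·1186633279 + 38250463 = 42757048507, q_7 = 36·169031119 + 5448624 = 6090568908 → 42757048507/6090568908
APPEND 26: p_8 = 26·42757048507 + 1186633279 = 1112869894461, q_8 = 26·6090568908 + 169031119 = 158523822727 → 1112869894461/158523822727
APPEND 11: p_9 = 11·1112869894461 + 42757048507 = 12284325887578, q_9 = 11·158523822727 + 6090568908 = 1749852618905 → 12284325887578/1749852618905
APPEND 1: p_10 = 1·12284325887578 + 1112869894461 = 13397195782039, q_10 = 1·1749852618905 + 158523822727 = 1908376441632 → 13397195782039/1908376441632
APPEND 20: p_11 = 20·13397195782039 + 12284325887578 = 280228241528358, q_11 = 20·1908376441632 + 1749852618905 = 39917381451545 → 280228241528358/39917381451545
APPEND 23: p_12 = 23·280228241528358 + 13397195782039 = 6458646750934273, q_12 = 23·39917381451545 + 1908376441632 = 920008149827167 → 6458646750934273/920008149827167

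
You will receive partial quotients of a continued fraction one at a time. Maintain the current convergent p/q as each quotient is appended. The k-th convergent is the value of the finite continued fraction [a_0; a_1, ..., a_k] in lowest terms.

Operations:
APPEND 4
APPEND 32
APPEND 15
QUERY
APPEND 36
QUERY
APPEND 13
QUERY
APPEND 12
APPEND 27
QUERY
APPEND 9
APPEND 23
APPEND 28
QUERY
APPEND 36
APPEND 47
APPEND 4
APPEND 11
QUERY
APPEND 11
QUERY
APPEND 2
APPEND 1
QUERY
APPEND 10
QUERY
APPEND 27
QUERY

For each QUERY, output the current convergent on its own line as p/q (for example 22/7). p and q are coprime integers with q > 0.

1939/481
69933/17348
911068/226005
297985291/73920021
1745244975508/432935950653
133784914961361278/33187489524196145
1483527454594942217/368012730526805347
4584367278746187929/1137225681104612186
48944512611613125002/12141469761623928699
1326086207792300562983/328956909244950687059

APPEND 4: p_0 = 4·1 + 0 = 4, q_0 = 4·0 + 1 = 1 → 4/1
APPEND 32: p_1 = 32·4 + 1 = 129, q_1 = 32·1 + 0 = 32 → 129/32
APPEND 15: p_2 = 15·129 + 4 = 1939, q_2 = 15·32 + 1 = 481 → 1939/481
APPEND 36: p_3 = 36·1939 + 129 = 69933, q_3 = 36·481 + 32 = 17348 → 69933/17348
APPEND 13: p_4 = 13·69933 + 1939 = 911068, q_4 = 13·17348 + 481 = 226005 → 911068/226005
APPEND 12: p_5 = 12·911068 + 69933 = 11002749, q_5 = 12·226005 + 17348 = 2729408 → 11002749/2729408
APPEND 27: p_6 = 27·11002749 + 911068 = 297985291, q_6 = 27·2729408 + 226005 = 73920021 → 297985291/73920021
APPEND 9: p_7 = 9·297985291 + 11002749 = 2692870368, q_7 = 9·73920021 + 2729408 = 668009597 → 2692870368/668009597
APPEND 23: p_8 = 23·2692870368 + 297985291 = 62234003755, q_8 = 23·668009597 + 73920021 = 15438140752 → 62234003755/15438140752
APPEND 28: p_9 = 28·62234003755 + 2692870368 = 1745244975508, q_9 = 28·15438140752 + 668009597 = 432935950653 → 1745244975508/432935950653
APPEND 36: p_10 = 36·1745244975508 + 62234003755 = 62891053122043, q_10 = 36·432935950653 + 15438140752 = 15601132364260 → 62891053122043/15601132364260
APPEND 47: p_11 = 47·62891053122043 + 1745244975508 = 2957624741711529, q_11 = 47·15601132364260 + 432935950653 = 733686157070873 → 2957624741711529/733686157070873
APPEND 4: p_12 = 4·2957624741711529 + 62891053122043 = 11893390019968159, q_12 = 4·733686157070873 + 15601132364260 = 2950345760647752 → 11893390019968159/2950345760647752
APPEND 11: p_13 = 11·11893390019968159 + 2957624741711529 = 133784914961361278, q_13 = 11·2950345760647752 + 733686157070873 = 33187489524196145 → 133784914961361278/33187489524196145
APPEND 11: p_14 = 11·133784914961361278 + 11893390019968159 = 1483527454594942217, q_14 = 11·33187489524196145 + 2950345760647752 = 368012730526805347 → 1483527454594942217/368012730526805347
APPEND 2: p_15 = 2·1483527454594942217 + 133784914961361278 = 3100839824151245712, q_15 = 2·368012730526805347 + 33187489524196145 = 769212950577806839 → 3100839824151245712/769212950577806839
APPEND 1: p_16 = 1·3100839824151245712 + 1483527454594942217 = 4584367278746187929, q_16 = 1·769212950577806839 + 368012730526805347 = 1137225681104612186 → 4584367278746187929/1137225681104612186
APPEND 10: p_17 = 10·4584367278746187929 + 3100839824151245712 = 48944512611613125002, q_17 = 10·1137225681104612186 + 769212950577806839 = 12141469761623928699 → 48944512611613125002/12141469761623928699
APPEND 27: p_18 = 27·48944512611613125002 + 4584367278746187929 = 1326086207792300562983, q_18 = 27·12141469761623928699 + 1137225681104612186 = 328956909244950687059 → 1326086207792300562983/328956909244950687059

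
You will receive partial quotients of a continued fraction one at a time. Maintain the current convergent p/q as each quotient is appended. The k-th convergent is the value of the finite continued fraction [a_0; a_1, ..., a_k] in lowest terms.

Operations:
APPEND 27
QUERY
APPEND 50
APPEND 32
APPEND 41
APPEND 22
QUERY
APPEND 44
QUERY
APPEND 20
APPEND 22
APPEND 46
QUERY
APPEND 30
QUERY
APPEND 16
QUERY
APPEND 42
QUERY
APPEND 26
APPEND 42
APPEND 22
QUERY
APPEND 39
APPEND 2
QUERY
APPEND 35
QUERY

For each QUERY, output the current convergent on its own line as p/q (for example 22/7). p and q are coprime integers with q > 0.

APPEND 27: p_0 = 27·1 + 0 = 27, q_0 = 27·0 + 1 = 1 → 27/1
APPEND 50: p_1 = 50·27 + 1 = 1351, q_1 = 50·1 + 0 = 50 → 1351/50
APPEND 32: p_2 = 32·1351 + 27 = 43259, q_2 = 32·50 + 1 = 1601 → 43259/1601
APPEND 41: p_3 = 41·43259 + 1351 = 1774970, q_3 = 41·1601 + 50 = 65691 → 1774970/65691
APPEND 22: p_4 = 22·1774970 + 43259 = 39092599, q_4 = 22·65691 + 1601 = 1446803 → 39092599/1446803
APPEND 44: p_5 = 44·39092599 + 1774970 = 1721849326, q_5 = 44·1446803 + 65691 = 63725023 → 1721849326/63725023
APPEND 20: p_6 = 20·1721849326 + 39092599 = 34476079119, q_6 = 20·63725023 + 1446803 = 1275947263 → 34476079119/1275947263
APPEND 22: p_7 = 22·34476079119 + 1721849326 = 760195589944, q_7 = 22·1275947263 + 63725023 = 28134564809 → 760195589944/28134564809
APPEND 46: p_8 = 46·760195589944 + 34476079119 = 35003473216543, q_8 = 46·28134564809 + 1275947263 = 1295465928477 → 35003473216543/1295465928477
APPEND 30: p_9 = 30·35003473216543 + 760195589944 = 1050864392086234, q_9 = 30·1295465928477 + 28134564809 = 38892112419119 → 1050864392086234/38892112419119
APPEND 16: p_10 = 16·1050864392086234 + 35003473216543 = 16848833746596287, q_10 = 16·38892112419119 + 1295465928477 = 623569264634381 → 16848833746596287/623569264634381
APPEND 42: p_11 = 42·16848833746596287 + 1050864392086234 = 708701881749130288, q_11 = 42·623569264634381 + 38892112419119 = 26228801227063121 → 708701881749130288/26228801227063121
APPEND 26: p_12 = 26·708701881749130288 + 16848833746596287 = 18443097759223983775, q_12 = 26·26228801227063121 + 623569264634381 = 682572401168275527 → 18443097759223983775/682572401168275527
APPEND 42: p_13 = 42·18443097759223983775 + 708701881749130288 = 775318807769156448838, q_13 = 42·682572401168275527 + 26228801227063121 = 28694269650294635255 → 775318807769156448838/28694269650294635255
APPEND 22: p_14 = 22·775318807769156448838 + 18443097759223983775 = 17075456868680665858211, q_14 = 22·28694269650294635255 + 682572401168275527 = 631956504707650251137 → 17075456868680665858211/631956504707650251137
APPEND 39: p_15 = 39·17075456868680665858211 + 775318807769156448838 = 666718136686315124919067, q_15 = 39·631956504707650251137 + 28694269650294635255 = 24674997953248654429598 → 666718136686315124919067/24674997953248654429598
APPEND 2: p_16 = 2·666718136686315124919067 + 17075456868680665858211 = 1350511730241310915696345, q_16 = 2·24674997953248654429598 + 631956504707650251137 = 49981952411204959110333 → 1350511730241310915696345/49981952411204959110333
APPEND 35: p_17 = 35·1350511730241310915696345 + 666718136686315124919067 = 47934628695132197174291142, q_17 = 35·49981952411204959110333 + 24674997953248654429598 = 1774043332345422223291253 → 47934628695132197174291142/1774043332345422223291253

27/1
39092599/1446803
1721849326/63725023
35003473216543/1295465928477
1050864392086234/38892112419119
16848833746596287/623569264634381
708701881749130288/26228801227063121
17075456868680665858211/631956504707650251137
1350511730241310915696345/49981952411204959110333
47934628695132197174291142/1774043332345422223291253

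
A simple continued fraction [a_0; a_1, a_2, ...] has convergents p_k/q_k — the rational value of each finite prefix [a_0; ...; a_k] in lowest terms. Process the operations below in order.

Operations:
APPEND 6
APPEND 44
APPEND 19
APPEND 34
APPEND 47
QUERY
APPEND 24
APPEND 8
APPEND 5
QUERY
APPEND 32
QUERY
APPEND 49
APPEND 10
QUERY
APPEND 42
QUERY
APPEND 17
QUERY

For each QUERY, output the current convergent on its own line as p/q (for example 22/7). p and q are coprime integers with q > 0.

APPEND 6: p_0 = 6·1 + 0 = 6, q_0 = 6·0 + 1 = 1 → 6/1
APPEND 44: p_1 = 44·6 + 1 = 265, q_1 = 44·1 + 0 = 44 → 265/44
APPEND 19: p_2 = 19·265 + 6 = 5041, q_2 = 19·44 + 1 = 837 → 5041/837
APPEND 34: p_3 = 34·5041 + 265 = 171659, q_3 = 34·837 + 44 = 28502 → 171659/28502
APPEND 47: p_4 = 47·171659 + 5041 = 8073014, q_4 = 47·28502 + 837 = 1340431 → 8073014/1340431
APPEND 24: p_5 = 24·8073014 + 171659 = 193923995, q_5 = 24·1340431 + 28502 = 32198846 → 193923995/32198846
APPEND 8: p_6 = 8·193923995 + 8073014 = 1559464974, q_6 = 8·32198846 + 1340431 = 258931199 → 1559464974/258931199
APPEND 5: p_7 = 5·1559464974 + 193923995 = 7991248865, q_7 = 5·258931199 + 32198846 = 1326854841 → 7991248865/1326854841
APPEND 32: p_8 = 32·7991248865 + 1559464974 = 257279428654, q_8 = 32·1326854841 + 258931199 = 42718286111 → 257279428654/42718286111
APPEND 49: p_9 = 49·257279428654 + 7991248865 = 12614683252911, q_9 = 49·42718286111 + 1326854841 = 2094522874280 → 12614683252911/2094522874280
APPEND 10: p_10 = 10·12614683252911 + 257279428654 = 126404111957764, q_10 = 10·2094522874280 + 42718286111 = 20987947028911 → 126404111957764/20987947028911
APPEND 42: p_11 = 42·126404111957764 + 12614683252911 = 5321587385478999, q_11 = 42·20987947028911 + 2094522874280 = 883588298088542 → 5321587385478999/883588298088542
APPEND 17: p_12 = 17·5321587385478999 + 126404111957764 = 90593389665100747, q_12 = 17·883588298088542 + 20987947028911 = 15041989014534125 → 90593389665100747/15041989014534125

8073014/1340431
7991248865/1326854841
257279428654/42718286111
126404111957764/20987947028911
5321587385478999/883588298088542
90593389665100747/15041989014534125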